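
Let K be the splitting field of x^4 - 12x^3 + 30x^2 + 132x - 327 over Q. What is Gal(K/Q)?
D_4

The polynomial is an irreducible quartic over Q and its discriminant is -4784652288, which is not a perfect square, so the Galois group is not contained in A_4. The resolvent cubic y^3 - 30*y^2 - 276*y - 9576 has exactly one rational root, so the Galois group is C_4 or D_4. The quartic remains irreducible over Q(sqrt(disc)), so the group is D_4.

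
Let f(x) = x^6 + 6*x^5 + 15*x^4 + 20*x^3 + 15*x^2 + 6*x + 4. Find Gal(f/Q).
The polynomial f is an irreducible sextic over Q, so G = Gal(f/Q) is one of the 16 transitive subgroups 6T1, ..., 6T16 of S_6. The discriminant of f is -11337408, which is not a perfect square, so G is not contained in A_6. The transitive groups of degree 6 not contained in A_6 are: C_6 (6T1, order 6), S_3 (6T2, order 6), D_6 (6T3, order 12), C_3 x S_3 (6T5, order 18), A_4 x C_2 (6T6, order 24), S_4 (6T8, order 24), S_3 x S_3 (6T9, order 36), S_4 x C_2 (6T11, order 48), (S_3 x S_3) : C_2 (6T13, order 72), PGL(2,5) (6T14, order 120), S_6 (6T16, order 720). By Dedekind's theorem, for a prime p not dividing disc(f) the degrees of the irreducible factors of f mod p form the cycle type of an element of G. Factoring f modulo the 23 such primes p <= 97 (skipping 2, 3, which divide the discriminant), each new pattern first appears at: mod 5: f = (x^2 + x + 2)(x^2 + 2x + 3)(x^2 + 3x + 4), pattern 2+2+2; mod 7: f = (x^3 + 3x^2 + 3x + 3)(x^3 + 3x^2 + 3x + 6), pattern 3+3; mod 61: f = (x + 4)(x + 20)(x + 23)(x + 40)(x + 43)(x + 59), pattern 1+1+1+1+1+1. No other pattern occurs in this range, so the set of observed cycle types is {2+2+2, 3+3, 1+1+1+1+1+1}. The candidates containing elements of all these cycle types are C_6 (6T1) of order 6, S_3 (6T2) of order 6, D_6 (6T3) of order 12, C_3 x S_3 (6T5) of order 18, A_4 x C_2 (6T6) of order 24, S_4 (6T8) of order 24, S_3 x S_3 (6T9) of order 36, S_4 x C_2 (6T11) of order 48, (S_3 x S_3) : C_2 (6T13) of order 72, PGL(2,5) (6T14) of order 120, S_6 (6T16) of order 720; the others are excluded. The observed types are precisely the cycle types that occur in S_3 (6T2). Each of the other remaining candidates has further cycle types, and by the Chebotarev density theorem the matching factorization patterns would occur for a proportion of primes equal to their share of the group: C_6 (6T1) additionally contains elements of type 6 (2 of its 6 elements, about 33% of primes); D_6 (6T3) additionally contains elements of type 6, 2+2+1+1 (5 of its 12 elements, about 42% of primes); C_3 x S_3 (6T5) additionally contains elements of type 6, 3+1+1+1 (10 of its 18 elements, about 56% of primes); A_4 x C_2 (6T6) additionally contains elements of type 6, 2+2+1+1, 2+1+1+1+1 (14 of its 24 elements, about 58% of primes); S_4 (6T8) additionally contains elements of type 4+1+1, 2+2+1+1 (9 of its 24 elements, about 38% of primes); S_3 x S_3 (6T9) additionally contains elements of type 6, 3+1+1+1, 2+2+1+1 (25 of its 36 elements, about 69% of primes); S_4 x C_2 (6T11) additionally contains elements of type 6, 4+2, 4+1+1, 2+2+1+1, 2+1+1+1+1 (32 of its 48 elements, about 67% of primes); (S_3 x S_3) : C_2 (6T13) additionally contains elements of type 6, 4+2, 3+2+1, 3+1+1+1, 2+2+1+1, 2+1+1+1+1 (61 of its 72 elements, about 85% of primes); PGL(2,5) (6T14) additionally contains elements of type 6, 5+1, 4+1+1, 2+2+1+1 (89 of its 120 elements, about 74% of primes); S_6 (6T16) additionally contains elements of type 6, 5+1, 4+2, 4+1+1, 3+2+1, 3+1+1+1, 2+2+1+1, 2+1+1+1+1 (664 of its 720 elements, about 92% of primes). None of the 23 primes tested shows any such pattern (for each of these groups the chance of that is below 10^-4), which rules them out. Hence G = S_3 (6T2), of order 6.

S_3 (order 6)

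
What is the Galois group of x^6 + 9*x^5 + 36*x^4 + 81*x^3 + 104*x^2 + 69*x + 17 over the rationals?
S_4, S_4(6c), the S_4-action on 6 points not in A_6

The polynomial f is an irreducible sextic over Q, so G = Gal(f/Q) is one of the 16 transitive subgroups 6T1, ..., 6T16 of S_6. The discriminant of f is 810448, which is not a perfect square, so G is not contained in A_6. The transitive groups of degree 6 not contained in A_6 are: C_6 (6T1, order 6), S_3 (6T2, order 6), D_6 (6T3, order 12), C_3 x S_3 (6T5, order 18), A_4 x C_2 (6T6, order 24), S_4 (6T8, order 24), S_3 x S_3 (6T9, order 36), S_4 x C_2 (6T11, order 48), (S_3 x S_3) : C_2 (6T13, order 72), PGL(2,5) (6T14, order 120), S_6 (6T16, order 720). By Dedekind's theorem, for a prime p not dividing disc(f) the degrees of the irreducible factors of f mod p form the cycle type of an element of G. Factoring f modulo the 22 such primes p <= 89 (skipping 2, 37, which divide the discriminant), each new pattern first appears at: mod 3: f = (x^3 + x^2 + 2x + 1)(x^3 + 2x^2 + 2x + 2), pattern 3+3; mod 5: f = (x^2 + 2x + 4)(x^2 + 3x + 4)(x^2 + 4x + 2), pattern 2+2+2; mod 17: f = (x)(x + 3)(x^4 + 6x^3 + x^2 + 10x + 6), pattern 4+1+1; mod 67: f = (x + 6)(x + 64)(x^2 + 3x + 42)(x^2 + 3x + 52), pattern 2+2+1+1. No other pattern occurs in this range, so the set of observed cycle types is {3+3, 2+2+2, 4+1+1, 2+2+1+1}. The candidates containing elements of all these cycle types are S_4 (6T8) of order 24, S_4 x C_2 (6T11) of order 48, PGL(2,5) (6T14) of order 120, S_6 (6T16) of order 720; the others are excluded. The observed types are precisely the cycle types that occur in S_4 (6T8) (apart from the identity). Each of the other remaining candidates has further cycle types, and by the Chebotarev density theorem the matching factorization patterns would occur for a proportion of primes equal to their share of the group: S_4 x C_2 (6T11) additionally contains elements of type 6, 4+2, 2+1+1+1+1 (17 of its 48 elements, about 35% of primes); PGL(2,5) (6T14) additionally contains elements of type 6, 5+1 (44 of its 120 elements, about 37% of primes); S_6 (6T16) additionally contains elements of type 6, 5+1, 4+2, 3+2+1, 3+1+1+1, 2+1+1+1+1 (529 of its 720 elements, about 73% of primes). None of the 22 primes tested shows any such pattern (for each of these groups the chance of that is below 10^-4), which rules them out. Hence G = S_4 (6T8), of order 24.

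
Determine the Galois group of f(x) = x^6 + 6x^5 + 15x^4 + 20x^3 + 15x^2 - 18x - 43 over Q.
A_6, the alternating group on 6 letters

The polynomial f is an irreducible sextic over Q, so G = Gal(f/Q) is one of the 16 transitive subgroups 6T1, ..., 6T16 of S_6. The discriminant of f is 746496000000 = 864000^2, a perfect square, so G is contained in A_6. The transitive groups of degree 6 contained in A_6 are: A_4 (6T4, order 12), S_4 (6T7, order 24), (C_3 x C_3) : C_4 (6T10, order 36), PSL(2,5) (6T12, order 60), A_6 (6T15, order 360). By Dedekind's theorem, for a prime p not dividing disc(f) the degrees of the irreducible factors of f mod p form the cycle type of an element of G. Factoring f modulo the 6 such primes p <= 23 (skipping 2, 3, 5, which divide the discriminant), each new pattern first appears at: mod 7: f = (x + 5)(x^5 + x^4 + 3x^3 + 5x^2 + 4x + 4), pattern 5+1; mod 23: f = (x + 3)(x + 12)(x + 17)(x^3 + 20x^2 + 4x + 15), pattern 3+1+1+1. No other pattern occurs in this range, so the set of observed cycle types is {5+1, 3+1+1+1}. Among the candidates above, the only group containing elements of all these cycle types is A_6 (6T15) — each of A_4 (6T4), S_4 (6T7), (C_3 x C_3) : C_4 (6T10), PSL(2,5) (6T12) lacks at least one of them. Hence G = A_6 (6T15), of order 360.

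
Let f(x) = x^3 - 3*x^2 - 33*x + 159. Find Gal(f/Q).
The polynomial is an irreducible cubic over Q and its discriminant is -228528, which is not a perfect square. For an irreducible cubic, a non-square discriminant gives Galois group S_3.

S_3, the symmetric group on 3 letters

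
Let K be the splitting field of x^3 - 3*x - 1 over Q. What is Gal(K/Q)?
The polynomial is an irreducible cubic over Q and its discriminant is 81 = 9^2, a perfect square. For an irreducible cubic, a square discriminant forces the Galois group to be A_3, the cyclic group of order 3.

C_3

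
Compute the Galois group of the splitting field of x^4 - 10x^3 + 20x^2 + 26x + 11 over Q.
The polynomial is an irreducible quartic over Q and its discriminant is 937984, which is not a perfect square, so the Galois group is not contained in A_4. The resolvent cubic y^3 - 20*y^2 - 304*y - 896 is irreducible over Q. An irreducible resolvent with non-square discriminant gives S_4.

4T5: S_4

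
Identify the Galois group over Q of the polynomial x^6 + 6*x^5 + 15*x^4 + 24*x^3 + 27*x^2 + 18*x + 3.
The polynomial f is an irreducible sextic over Q, so G = Gal(f/Q) is one of the 16 transitive subgroups 6T1, ..., 6T16 of S_6. The discriminant of f is 40310784, which is not a perfect square, so G is not contained in A_6. The transitive groups of degree 6 not contained in A_6 are: C_6 (6T1, order 6), S_3 (6T2, order 6), D_6 (6T3, order 12), C_3 x S_3 (6T5, order 18), A_4 x C_2 (6T6, order 24), S_4 (6T8, order 24), S_3 x S_3 (6T9, order 36), S_4 x C_2 (6T11, order 48), (S_3 x S_3) : C_2 (6T13, order 72), PGL(2,5) (6T14, order 120), S_6 (6T16, order 720). By Dedekind's theorem, for a prime p not dividing disc(f) the degrees of the irreducible factors of f mod p form the cycle type of an element of G. Factoring f modulo the 14 such primes p <= 53 (skipping 2, 3, which divide the discriminant), each new pattern first appears at: mod 5: f = (x + 2)(x + 3)(x^2 + 3)(x^2 + x + 1), pattern 2+2+1+1; mod 7: f = (x^6 + 6x^5 + x^4 + 3x^3 + 6x^2 + 4x + 3), pattern 6; mod 19: f = (x + 5)(x + 7)(x + 10)(x^3 + 3x^2 + 3x + 17), pattern 3+1+1+1; mod 31: f = (x^2 + 4x + 14)(x^2 + 12x + 7)(x^2 + 21x + 13), pattern 2+2+2; mod 43: f = (x^3 + 3x^2 + 3x + 10)(x^3 + 3x^2 + 3x + 39), pattern 3+3. No other pattern occurs in this range, so the set of observed cycle types is {2+2+1+1, 6, 3+1+1+1, 2+2+2, 3+3}. The candidates containing elements of all these cycle types are S_3 x S_3 (6T9) of order 36, (S_3 x S_3) : C_2 (6T13) of order 72, S_6 (6T16) of order 720; the others are excluded. The observed types are precisely the cycle types that occur in S_3 x S_3 (6T9) (apart from the identity). Each of the other remaining candidates has further cycle types, and by the Chebotarev density theorem the matching factorization patterns would occur for a proportion of primes equal to their share of the group: (S_3 x S_3) : C_2 (6T13) additionally contains elements of type 4+2, 3+2+1, 2+1+1+1+1 (36 of its 72 elements, about 50% of primes); S_6 (6T16) additionally contains elements of type 5+1, 4+2, 4+1+1, 3+2+1, 2+1+1+1+1 (459 of its 720 elements, about 64% of primes). None of the 14 primes tested shows any such pattern (for each of these groups the chance of that is below 10^-4), which rules them out. Hence G = S_3 x S_3 (6T9), of order 36.

S_3 x S_3 (also written G36-)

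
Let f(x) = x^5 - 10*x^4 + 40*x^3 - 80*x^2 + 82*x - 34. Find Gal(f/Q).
The polynomial f is an irreducible quintic over Q, so G = Gal(f/Q) is a transitive subgroup of S_5: one of C_5 (5T1, order 5), D_5 (5T2, order 10), F_20 (5T3, order 20), A_5 (5T4, order 60) or S_5 (5T5, order 120). The discriminant of f is 58192, which is not a perfect square, so G is not contained in A_5. The transitive groups of degree 5 not contained in A_5 are: F_20 (5T3, order 20), S_5 (5T5, order 120). By Dedekind's theorem, for a prime p not dividing disc(f) the degrees of the irreducible factors of f mod p form the cycle type of an element of G. Factoring f modulo the 5 such primes p <= 13 (skipping 2, which divides the discriminant), each new pattern first appears at: mod 3: f = (x^5 + 2x^4 + x^3 + x^2 + x + 2), pattern 5; mod 5: f = (x + 2)(x^4 + 3x^3 + 4x^2 + 2x + 3), pattern 4+1; mod 13: f = (x + 1)(x + 3)(x^3 + 12x^2 + 2x + 6), pattern 3+1+1. No other pattern occurs in this range, so the set of observed cycle types is {5, 4+1, 3+1+1}. Among the candidates above, the only group containing elements of all these cycle types is S_5 (5T5) — F_20 (5T3) lacks at least one of them. Hence G = S_5 (5T5), of order 120.

S_5 (also written S5)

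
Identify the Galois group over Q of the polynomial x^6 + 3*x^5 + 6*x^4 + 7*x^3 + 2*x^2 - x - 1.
S_4

The polynomial f is an irreducible sextic over Q, so G = Gal(f/Q) is one of the 16 transitive subgroups 6T1, ..., 6T16 of S_6. The discriminant of f is 810448, which is not a perfect square, so G is not contained in A_6. The transitive groups of degree 6 not contained in A_6 are: C_6 (6T1, order 6), S_3 (6T2, order 6), D_6 (6T3, order 12), C_3 x S_3 (6T5, order 18), A_4 x C_2 (6T6, order 24), S_4 (6T8, order 24), S_3 x S_3 (6T9, order 36), S_4 x C_2 (6T11, order 48), (S_3 x S_3) : C_2 (6T13, order 72), PGL(2,5) (6T14, order 120), S_6 (6T16, order 720). By Dedekind's theorem, for a prime p not dividing disc(f) the degrees of the irreducible factors of f mod p form the cycle type of an element of G. Factoring f modulo the 22 such primes p <= 89 (skipping 2, 37, which divide the discriminant), each new pattern first appears at: mod 3: f = (x^3 + x^2 + 2)(x^3 + 2x^2 + x + 1), pattern 3+3; mod 5: f = (x^2 + 3)(x^2 + x + 2)(x^2 + 2x + 4), pattern 2+2+2; mod 17: f = (x + 2)(x + 16)(x^4 + 2x^3 + 6x^2 + 5x + 9), pattern 4+1+1; mod 67: f = (x + 5)(x + 63)(x^2 + x + 40)(x^2 + x + 50), pattern 2+2+1+1. No other pattern occurs in this range, so the set of observed cycle types is {3+3, 2+2+2, 4+1+1, 2+2+1+1}. The candidates containing elements of all these cycle types are S_4 (6T8) of order 24, S_4 x C_2 (6T11) of order 48, PGL(2,5) (6T14) of order 120, S_6 (6T16) of order 720; the others are excluded. The observed types are precisely the cycle types that occur in S_4 (6T8) (apart from the identity). Each of the other remaining candidates has further cycle types, and by the Chebotarev density theorem the matching factorization patterns would occur for a proportion of primes equal to their share of the group: S_4 x C_2 (6T11) additionally contains elements of type 6, 4+2, 2+1+1+1+1 (17 of its 48 elements, about 35% of primes); PGL(2,5) (6T14) additionally contains elements of type 6, 5+1 (44 of its 120 elements, about 37% of primes); S_6 (6T16) additionally contains elements of type 6, 5+1, 4+2, 3+2+1, 3+1+1+1, 2+1+1+1+1 (529 of its 720 elements, about 73% of primes). None of the 22 primes tested shows any such pattern (for each of these groups the chance of that is below 10^-4), which rules them out. Hence G = S_4 (6T8), of order 24.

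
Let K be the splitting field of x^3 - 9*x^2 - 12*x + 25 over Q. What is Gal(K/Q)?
3T1: C_3

The polynomial is an irreducible cubic over Q and its discriminant is 123201 = 351^2, a perfect square. For an irreducible cubic, a square discriminant forces the Galois group to be A_3, the cyclic group of order 3.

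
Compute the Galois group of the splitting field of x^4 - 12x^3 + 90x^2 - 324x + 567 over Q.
The polynomial is an irreducible quartic over Q and its discriminant is 1088391168, which is not a perfect square, so the Galois group is not contained in A_4. The resolvent cubic y^3 - 90*y^2 + 1620*y + 17496 has exactly one rational root, so the Galois group is C_4 or D_4. The quartic becomes reducible over Q(sqrt(disc)), so the group is C_4.

4T1: C_4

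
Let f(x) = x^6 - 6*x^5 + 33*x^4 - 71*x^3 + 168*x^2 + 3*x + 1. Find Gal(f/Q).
C_3 x S_3, the group 6T5 of order 18

The polynomial f is an irreducible sextic over Q, so G = Gal(f/Q) is one of the 16 transitive subgroups 6T1, ..., 6T16 of S_6. The discriminant of f is -401254544639403, which is not a perfect square, so G is not contained in A_6. The transitive groups of degree 6 not contained in A_6 are: C_6 (6T1, order 6), S_3 (6T2, order 6), D_6 (6T3, order 12), C_3 x S_3 (6T5, order 18), A_4 x C_2 (6T6, order 24), S_4 (6T8, order 24), S_3 x S_3 (6T9, order 36), S_4 x C_2 (6T11, order 48), (S_3 x S_3) : C_2 (6T13, order 72), PGL(2,5) (6T14, order 120), S_6 (6T16, order 720). By Dedekind's theorem, for a prime p not dividing disc(f) the degrees of the irreducible factors of f mod p form the cycle type of an element of G. Factoring f modulo the 33 such primes p <= 151 (skipping 3, 7, 13, which divide the discriminant), each new pattern first appears at: mod 2: f = (x^6 + x^4 + x^3 + x + 1), pattern 6; mod 17: f = (x^2 + 5x + 8)(x^2 + 9x + 13)(x^2 + 14x + 9), pattern 2+2+2; mod 19: f = (x^3 + 16x^2 + 12)(x^3 + 16x^2 + 5x + 8), pattern 3+3; mod 31: f = (x + 11)(x + 21)(x + 27)(x^3 + 28x^2 + 14x + 26), pattern 3+1+1+1; mod 73: f = (x + 23)(x + 27)(x + 49)(x + 55)(x + 61)(x + 71), pattern 1+1+1+1+1+1. No other pattern occurs in this range, so the set of observed cycle types is {6, 2+2+2, 3+3, 3+1+1+1, 1+1+1+1+1+1}. The candidates containing elements of all these cycle types are C_3 x S_3 (6T5) of order 18, S_3 x S_3 (6T9) of order 36, (S_3 x S_3) : C_2 (6T13) of order 72, S_6 (6T16) of order 720; the others are excluded. The observed types are precisely the cycle types that occur in C_3 x S_3 (6T5). Each of the other remaining candidates has further cycle types, and by the Chebotarev density theorem the matching factorization patterns would occur for a proportion of primes equal to their share of the group: S_3 x S_3 (6T9) additionally contains elements of type 2+2+1+1 (9 of its 36 elements, about 25% of primes); (S_3 x S_3) : C_2 (6T13) additionally contains elements of type 4+2, 3+2+1, 2+2+1+1, 2+1+1+1+1 (45 of its 72 elements, about 62% of primes); S_6 (6T16) additionally contains elements of type 5+1, 4+2, 4+1+1, 3+2+1, 2+2+1+1, 2+1+1+1+1 (504 of its 720 elements, about 70% of primes). None of the 33 primes tested shows any such pattern (for each of these groups the chance of that is below 10^-4), which rules them out. Hence G = C_3 x S_3 (6T5), of order 18.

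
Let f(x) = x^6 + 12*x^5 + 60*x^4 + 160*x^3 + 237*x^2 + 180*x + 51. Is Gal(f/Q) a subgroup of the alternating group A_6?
Yes

The polynomial is irreducible of degree 6 over Q. Its discriminant is 419904 = 648^2, a perfect square. A Galois group lies in the alternating group exactly when the discriminant is a square in Q, so the Galois group (A_4) is contained in A_6.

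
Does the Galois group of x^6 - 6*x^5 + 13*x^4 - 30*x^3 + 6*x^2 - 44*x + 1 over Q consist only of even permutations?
Yes

The polynomial is irreducible of degree 6 over Q. Its discriminant is 87452721811456 = 9351616^2, a perfect square. A Galois group lies in the alternating group exactly when the discriminant is a square in Q, so the Galois group (S_4) is contained in A_6.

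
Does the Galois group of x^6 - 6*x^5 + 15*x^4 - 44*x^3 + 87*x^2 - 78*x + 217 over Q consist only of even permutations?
No

The polynomial is irreducible of degree 6 over Q. Its discriminant is -190210142896128, which is not a perfect square. A Galois group lies in the alternating group exactly when the discriminant is a square in Q, so the Galois group (C_3 x S_3) is not contained in A_6.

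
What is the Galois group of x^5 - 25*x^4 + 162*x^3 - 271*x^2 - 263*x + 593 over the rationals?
The polynomial f is an irreducible quintic over Q, so G = Gal(f/Q) is a transitive subgroup of S_5: one of C_5 (5T1, order 5), D_5 (5T2, order 10), F_20 (5T3, order 20), A_5 (5T4, order 60) or S_5 (5T5, order 120). The discriminant of f is 2257066408839649 = 47508593^2, a perfect square, so G is contained in A_5. The transitive groups of degree 5 contained in A_5 are: C_5 (5T1, order 5), D_5 (5T2, order 10), A_5 (5T4, order 60). By Dedekind's theorem, for a prime p not dividing disc(f) the degrees of the irreducible factors of f mod p form the cycle type of an element of G. Factoring f modulo the 14 such primes p <= 59 (skipping 11, 23, 43, which divide the discriminant), each new pattern first appears at: mod 2: f = (x^5 + x^4 + x^2 + x + 1), pattern 5. No other pattern occurs in this range, so the set of observed cycle types is {5}. The candidates containing elements of all these cycle types are C_5 (5T1) of order 5, D_5 (5T2) of order 10, A_5 (5T4) of order 60; the others are excluded. The observed types are precisely the cycle types that occur in C_5 (5T1) (apart from the identity). Each of the other remaining candidates has further cycle types, and by the Chebotarev density theorem the matching factorization patterns would occur for a proportion of primes equal to their share of the group: D_5 (5T2) additionally contains elements of type 2+2+1 (5 of its 10 elements, about 50% of primes); A_5 (5T4) additionally contains elements of type 3+1+1, 2+2+1 (35 of its 60 elements, about 58% of primes). None of the 14 primes tested shows any such pattern (for each of these groups the chance of that is below 10^-4), which rules them out. Hence G = C_5 (5T1), of order 5.

C_5, the cyclic group of order 5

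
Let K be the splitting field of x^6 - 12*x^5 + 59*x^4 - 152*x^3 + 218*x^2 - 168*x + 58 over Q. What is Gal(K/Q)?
S_4, S_4(6c), the S_4-action on 6 points not in A_6

The polynomial f is an irreducible sextic over Q, so G = Gal(f/Q) is one of the 16 transitive subgroups 6T1, ..., 6T16 of S_6. The discriminant of f is -5120000, which is not a perfect square, so G is not contained in A_6. The transitive groups of degree 6 not contained in A_6 are: C_6 (6T1, order 6), S_3 (6T2, order 6), D_6 (6T3, order 12), C_3 x S_3 (6T5, order 18), A_4 x C_2 (6T6, order 24), S_4 (6T8, order 24), S_3 x S_3 (6T9, order 36), S_4 x C_2 (6T11, order 48), (S_3 x S_3) : C_2 (6T13, order 72), PGL(2,5) (6T14, order 120), S_6 (6T16, order 720). By Dedekind's theorem, for a prime p not dividing disc(f) the degrees of the irreducible factors of f mod p form the cycle type of an element of G. Factoring f modulo the 22 such primes p <= 89 (skipping 2, 5, which divide the discriminant), each new pattern first appears at: mod 3: f = (x^3 + x^2 + 2x + 1)(x^3 + 2x^2 + x + 1), pattern 3+3; mod 7: f = (x^2 + 2x + 5)(x^2 + 3x + 6)(x^2 + 4x + 1), pattern 2+2+2; mod 13: f = (x + 2)(x + 7)(x^4 + 5x^3 + 12x + 6), pattern 4+1+1; mod 43: f = (x + 10)(x + 29)(x^2 + 39x + 8)(x^2 + 39x + 14), pattern 2+2+1+1. No other pattern occurs in this range, so the set of observed cycle types is {3+3, 2+2+2, 4+1+1, 2+2+1+1}. The candidates containing elements of all these cycle types are S_4 (6T8) of order 24, S_4 x C_2 (6T11) of order 48, PGL(2,5) (6T14) of order 120, S_6 (6T16) of order 720; the others are excluded. The observed types are precisely the cycle types that occur in S_4 (6T8) (apart from the identity). Each of the other remaining candidates has further cycle types, and by the Chebotarev density theorem the matching factorization patterns would occur for a proportion of primes equal to their share of the group: S_4 x C_2 (6T11) additionally contains elements of type 6, 4+2, 2+1+1+1+1 (17 of its 48 elements, about 35% of primes); PGL(2,5) (6T14) additionally contains elements of type 6, 5+1 (44 of its 120 elements, about 37% of primes); S_6 (6T16) additionally contains elements of type 6, 5+1, 4+2, 3+2+1, 3+1+1+1, 2+1+1+1+1 (529 of its 720 elements, about 73% of primes). None of the 22 primes tested shows any such pattern (for each of these groups the chance of that is below 10^-4), which rules them out. Hence G = S_4 (6T8), of order 24.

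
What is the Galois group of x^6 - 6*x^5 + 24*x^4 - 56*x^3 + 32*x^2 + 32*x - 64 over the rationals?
S_4 (also written S4-)

The polynomial f is an irreducible sextic over Q, so G = Gal(f/Q) is one of the 16 transitive subgroups 6T1, ..., 6T16 of S_6. The discriminant of f is 870211913777152, which is not a perfect square, so G is not contained in A_6. The transitive groups of degree 6 not contained in A_6 are: C_6 (6T1, order 6), S_3 (6T2, order 6), D_6 (6T3, order 12), C_3 x S_3 (6T5, order 18), A_4 x C_2 (6T6, order 24), S_4 (6T8, order 24), S_3 x S_3 (6T9, order 36), S_4 x C_2 (6T11, order 48), (S_3 x S_3) : C_2 (6T13, order 72), PGL(2,5) (6T14, order 120), S_6 (6T16, order 720). By Dedekind's theorem, for a prime p not dividing disc(f) the degrees of the irreducible factors of f mod p form the cycle type of an element of G. Factoring f modulo the 22 such primes p <= 89 (skipping 2, 37, which divide the discriminant), each new pattern first appears at: mod 3: f = (x^3 + x^2 + 2)(x^3 + 2x^2 + x + 1), pattern 3+3; mod 5: f = (x^2 + 2)(x^2 + x + 1)(x^2 + 3x + 3), pattern 2+2+2; mod 17: f = (x + 2)(x + 13)(x^4 + 13x^3 + 7x^2 + 11x + 8), pattern 4+1+1; mod 67: f = (x + 8)(x + 57)(x^2 + 65x + 26)(x^2 + 65x + 66), pattern 2+2+1+1. No other pattern occurs in this range, so the set of observed cycle types is {3+3, 2+2+2, 4+1+1, 2+2+1+1}. The candidates containing elements of all these cycle types are S_4 (6T8) of order 24, S_4 x C_2 (6T11) of order 48, PGL(2,5) (6T14) of order 120, S_6 (6T16) of order 720; the others are excluded. The observed types are precisely the cycle types that occur in S_4 (6T8) (apart from the identity). Each of the other remaining candidates has further cycle types, and by the Chebotarev density theorem the matching factorization patterns would occur for a proportion of primes equal to their share of the group: S_4 x C_2 (6T11) additionally contains elements of type 6, 4+2, 2+1+1+1+1 (17 of its 48 elements, about 35% of primes); PGL(2,5) (6T14) additionally contains elements of type 6, 5+1 (44 of its 120 elements, about 37% of primes); S_6 (6T16) additionally contains elements of type 6, 5+1, 4+2, 3+2+1, 3+1+1+1, 2+1+1+1+1 (529 of its 720 elements, about 73% of primes). None of the 22 primes tested shows any such pattern (for each of these groups the chance of that is below 10^-4), which rules them out. Hence G = S_4 (6T8), of order 24.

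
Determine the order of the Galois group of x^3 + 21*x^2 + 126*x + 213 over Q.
3

The degree of the splitting field over Q equals the order of the Galois group, so first determine the group. The polynomial is an irreducible cubic over Q and its discriminant is 29241 = 171^2, a perfect square. For an irreducible cubic, a square discriminant forces the Galois group to be A_3, the cyclic group of order 3. The Galois group C_3 (3T1) has order 3, so the splitting field has degree 3 over Q.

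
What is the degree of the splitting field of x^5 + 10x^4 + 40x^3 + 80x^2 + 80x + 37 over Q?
The degree of the splitting field over Q equals the order of the Galois group, so first determine the group. The polynomial f is an irreducible quintic over Q, so G = Gal(f/Q) is a transitive subgroup of S_5: one of C_5 (5T1, order 5), D_5 (5T2, order 10), F_20 (5T3, order 20), A_5 (5T4, order 60) or S_5 (5T5, order 120). The discriminant of f is 1953125, which is not a perfect square, so G is not contained in A_5. The transitive groups of degree 5 not contained in A_5 are: F_20 (5T3, order 20), S_5 (5T5, order 120). By Dedekind's theorem, for a prime p not dividing disc(f) the degrees of the irreducible factors of f mod p form the cycle type of an element of G. Factoring f modulo the 18 such primes p <= 67 (skipping 5, which divides the discriminant), each new pattern first appears at: mod 2: f = (x + 1)(x^4 + x^3 + x^2 + x + 1), pattern 4+1; mod 11: f = (x^5 + 10x^4 + 7x^3 + 3x^2 + 3x + 4), pattern 5; mod 19: f = (x + 8)(x^2 + 9x + 12)(x^2 + 12x + 18), pattern 2+2+1; mod 31: f = (x + 9)(x + 16)(x + 21)(x + 27)(x + 30), pattern 1+1+1+1+1. No other pattern occurs in this range, so the set of observed cycle types is {4+1, 5, 2+2+1, 1+1+1+1+1}. The candidates containing elements of all these cycle types are F_20 (5T3) of order 20, S_5 (5T5) of order 120; the others are excluded. The observed types are precisely the cycle types that occur in F_20 (5T3). Each of the other remaining candidates has further cycle types, and by the Chebotarev density theorem the matching factorization patterns would occur for a proportion of primes equal to their share of the group: S_5 (5T5) additionally contains elements of type 3+2, 3+1+1, 2+1+1+1 (50 of its 120 elements, about 42% of primes). None of the 18 primes tested shows any such pattern (for each of these groups the chance of that is below 10^-4), which rules them out. Hence G = F_20 (5T3), of order 20. The Galois group F_20 (5T3) has order 20, so the splitting field has degree 20 over Q.

20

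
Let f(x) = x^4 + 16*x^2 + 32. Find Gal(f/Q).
The polynomial is an irreducible quartic over Q and its discriminant is 8388608, which is not a perfect square, so the Galois group is not contained in A_4. The resolvent cubic y^3 - 16*y^2 - 128*y + 2048 has exactly one rational root, so the Galois group is C_4 or D_4. The quartic becomes reducible over Q(sqrt(disc)), so the group is C_4.

C_4, the cyclic group of order 4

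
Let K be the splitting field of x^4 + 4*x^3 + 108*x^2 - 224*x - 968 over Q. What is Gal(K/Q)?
D_4, the dihedral group of order 8

The polynomial is an irreducible quartic over Q and its discriminant is -5201381081088, which is not a perfect square, so the Galois group is not contained in A_4. The resolvent cubic y^3 - 108*y^2 + 2976*y - 452864 has exactly one rational root, so the Galois group is C_4 or D_4. The quartic remains irreducible over Q(sqrt(disc)), so the group is D_4.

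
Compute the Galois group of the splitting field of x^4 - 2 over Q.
The polynomial is an irreducible quartic over Q and its discriminant is -2048, which is not a perfect square, so the Galois group is not contained in A_4. The resolvent cubic y^3 + 8*y has exactly one rational root, so the Galois group is C_4 or D_4. The quartic remains irreducible over Q(sqrt(disc)), so the group is D_4.

D_4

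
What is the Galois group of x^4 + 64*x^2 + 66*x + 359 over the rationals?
The polynomial is an irreducible quartic over Q and its discriminant is 49974349136, which is not a perfect square, so the Galois group is not contained in A_4. The resolvent cubic y^3 - 64*y^2 - 1436*y + 87548 is irreducible over Q. An irreducible resolvent with non-square discriminant gives S_4.

S_4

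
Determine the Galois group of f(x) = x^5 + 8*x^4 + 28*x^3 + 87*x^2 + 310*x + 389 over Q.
D_5

The polynomial f is an irreducible quintic over Q, so G = Gal(f/Q) is a transitive subgroup of S_5: one of C_5 (5T1, order 5), D_5 (5T2, order 10), F_20 (5T3, order 20), A_5 (5T4, order 60) or S_5 (5T5, order 120). The discriminant of f is 11640863720641 = 3411871^2, a perfect square, so G is contained in A_5. The transitive groups of degree 5 contained in A_5 are: C_5 (5T1, order 5), D_5 (5T2, order 10), A_5 (5T4, order 60). By Dedekind's theorem, for a prime p not dividing disc(f) the degrees of the irreducible factors of f mod p form the cycle type of an element of G. Factoring f modulo the 23 such primes p <= 89 (skipping 47, which divides the discriminant), each new pattern first appears at: mod 2: f = (x^5 + x^2 + 1), pattern 5; mod 5: f = (x + 1)(x^2 + 3)(x^2 + 2x + 3), pattern 2+2+1; mod 83: f = (x + 9)(x + 46)(x + 58)(x + 65)(x + 79), pattern 1+1+1+1+1. No other pattern occurs in this range, so the set of observed cycle types is {5, 2+2+1, 1+1+1+1+1}. The candidates containing elements of all these cycle types are D_5 (5T2) of order 10, A_5 (5T4) of order 60; the others are excluded. The observed types are precisely the cycle types that occur in D_5 (5T2). Each of the other remaining candidates has further cycle types, and by the Chebotarev density theorem the matching factorization patterns would occur for a proportion of primes equal to their share of the group: A_5 (5T4) additionally contains elements of type 3+1+1 (20 of its 60 elements, about 33% of primes). None of the 23 primes tested shows any such pattern (for each of these groups the chance of that is below 10^-4), which rules them out. Hence G = D_5 (5T2), of order 10.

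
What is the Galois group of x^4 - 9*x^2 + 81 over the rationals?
The polynomial is an irreducible quartic over Q and its discriminant is 76527504 = 8748^2, a perfect square, so the Galois group is contained in A_4. The resolvent cubic y^3 + 9*y^2 - 324*y - 2916 splits completely over Q, which gives the Klein four-group V_4.

V_4, the Klein four-group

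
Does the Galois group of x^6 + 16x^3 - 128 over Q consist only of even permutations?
The polynomial is irreducible of degree 6 over Q. Its discriminant is 5410421842378752, which is not a perfect square. A Galois group lies in the alternating group exactly when the discriminant is a square in Q, so the Galois group (S_3 x S_3) is not contained in A_6.

No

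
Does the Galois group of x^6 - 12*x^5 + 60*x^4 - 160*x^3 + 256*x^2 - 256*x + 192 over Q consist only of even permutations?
The polynomial is irreducible of degree 6 over Q. Its discriminant is -66039417143296, which is not a perfect square. A Galois group lies in the alternating group exactly when the discriminant is a square in Q, so the Galois group (S_4 x C_2) is not contained in A_6.

No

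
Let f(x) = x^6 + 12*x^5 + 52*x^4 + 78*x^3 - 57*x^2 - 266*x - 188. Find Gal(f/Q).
The polynomial f is an irreducible sextic over Q, so G = Gal(f/Q) is one of the 16 transitive subgroups 6T1, ..., 6T16 of S_6. The discriminant of f is 454513278976 = 674176^2, a perfect square, so G is contained in A_6. The transitive groups of degree 6 contained in A_6 are: A_4 (6T4, order 12), S_4 (6T7, order 24), (C_3 x C_3) : C_4 (6T10, order 36), PSL(2,5) (6T12, order 60), A_6 (6T15, order 360). By Dedekind's theorem, for a prime p not dividing disc(f) the degrees of the irreducible factors of f mod p form the cycle type of an element of G. Factoring f modulo the 79 such primes p <= 421 (skipping 2, 23, 229, which divide the discriminant), each new pattern first appears at: mod 3: f = (x^3 + x^2 + 2)(x^3 + 2x^2 + 2x + 2), pattern 3+3; mod 7: f = (x^2 + 5x + 5)(x^4 + 5x^2 + 4x + 3), pattern 4+2; mod 29: f = (x + 11)(x + 19)(x^2 + 3x + 12)(x^2 + 8x + 28), pattern 2+2+1+1; mod 193: f = (x + 47)(x + 66)(x + 98)(x + 111)(x + 131)(x + 138), pattern 1+1+1+1+1+1. No other pattern occurs in this range, so the set of observed cycle types is {3+3, 4+2, 2+2+1+1, 1+1+1+1+1+1}. The candidates containing elements of all these cycle types are S_4 (6T7) of order 24, (C_3 x C_3) : C_4 (6T10) of order 36, A_6 (6T15) of order 360; the others are excluded. The observed types are precisely the cycle types that occur in S_4 (6T7). Each of the other remaining candidates has further cycle types, and by the Chebotarev density theorem the matching factorization patterns would occur for a proportion of primes equal to their share of the group: (C_3 x C_3) : C_4 (6T10) additionally contains elements of type 3+1+1+1 (4 of its 36 elements, about 11% of primes); A_6 (6T15) additionally contains elements of type 5+1, 3+1+1+1 (184 of its 360 elements, about 51% of primes). None of the 79 primes tested shows any such pattern (for each of these groups the chance of that is below 10^-4), which rules them out. Hence G = S_4 (6T7), of order 24.

S_4, S_4(6d), the S_4-action on 6 points inside A_6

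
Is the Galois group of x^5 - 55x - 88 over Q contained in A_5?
The polynomial is irreducible of degree 5 over Q. Its discriminant is 58564000000 = 242000^2, a perfect square. A Galois group lies in the alternating group exactly when the discriminant is a square in Q, so the Galois group (A_5) is contained in A_5.

Yes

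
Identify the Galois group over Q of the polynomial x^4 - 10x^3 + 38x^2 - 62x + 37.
The polynomial is an irreducible quartic over Q and its discriminant is 2304 = 48^2, a perfect square, so the Galois group is contained in A_4. The resolvent cubic y^3 - 38*y^2 + 472*y - 1920 splits completely over Q, which gives the Klein four-group V_4.

V_4 (order 4)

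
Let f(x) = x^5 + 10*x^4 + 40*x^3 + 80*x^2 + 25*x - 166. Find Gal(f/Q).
The polynomial f is an irreducible quintic over Q, so G = Gal(f/Q) is a transitive subgroup of S_5: one of C_5 (5T1, order 5), D_5 (5T2, order 10), F_20 (5T3, order 20), A_5 (5T4, order 60) or S_5 (5T5, order 120). The discriminant of f is 58564000000 = 242000^2, a perfect square, so G is contained in A_5. The transitive groups of degree 5 contained in A_5 are: C_5 (5T1, order 5), D_5 (5T2, order 10), A_5 (5T4, order 60). By Dedekind's theorem, for a prime p not dividing disc(f) the degrees of the irreducible factors of f mod p form the cycle type of an element of G. Factoring f modulo the 3 such primes p <= 13 (skipping 2, 5, 11, which divide the discriminant), each new pattern first appears at: mod 3: f = (x^5 + x^4 + x^3 + 2x^2 + x + 2), pattern 5; mod 13: f = (x + 7)(x + 9)(x^3 + 7x^2 + 8x + 5), pattern 3+1+1. No other pattern occurs in this range, so the set of observed cycle types is {5, 3+1+1}. Among the candidates above, the only group containing elements of all these cycle types is A_5 (5T4) — each of C_5 (5T1), D_5 (5T2) lacks at least one of them. Hence G = A_5 (5T4), of order 60.

A_5 (also written A5)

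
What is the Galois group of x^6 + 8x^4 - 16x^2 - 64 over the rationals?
A_4

The polynomial f is an irreducible sextic over Q, so G = Gal(f/Q) is one of the 16 transitive subgroups 6T1, ..., 6T16 of S_6. The discriminant of f is 164995463643136 = 12845056^2, a perfect square, so G is contained in A_6. The transitive groups of degree 6 contained in A_6 are: A_4 (6T4, order 12), S_4 (6T7, order 24), (C_3 x C_3) : C_4 (6T10, order 36), PSL(2,5) (6T12, order 60), A_6 (6T15, order 360). By Dedekind's theorem, for a prime p not dividing disc(f) the degrees of the irreducible factors of f mod p form the cycle type of an element of G. Factoring f modulo the 33 such primes p <= 149 (skipping 2, 7, which divide the discriminant), each new pattern first appears at: mod 3: f = (x^3 + x^2 + 2)(x^3 + 2x^2 + 1), pattern 3+3; mod 13: f = (x + 4)(x + 9)(x^2 + 5)(x^2 + 6), pattern 2+2+1+1. No other pattern occurs in this range, so the set of observed cycle types is {3+3, 2+2+1+1}. The candidates containing elements of all these cycle types are A_4 (6T4) of order 12, S_4 (6T7) of order 24, (C_3 x C_3) : C_4 (6T10) of order 36, PSL(2,5) (6T12) of order 60, A_6 (6T15) of order 360; the others are excluded. The observed types are precisely the cycle types that occur in A_4 (6T4) (apart from the identity). Each of the other remaining candidates has further cycle types, and by the Chebotarev density theorem the matching factorization patterns would occur for a proportion of primes equal to their share of the group: S_4 (6T7) additionally contains elements of type 4+2 (6 of its 24 elements, about 25% of primes); (C_3 x C_3) : C_4 (6T10) additionally contains elements of type 4+2, 3+1+1+1 (22 of its 36 elements, about 61% of primes); PSL(2,5) (6T12) additionally contains elements of type 5+1 (24 of its 60 elements, about 40% of primes); A_6 (6T15) additionally contains elements of type 5+1, 4+2, 3+1+1+1 (274 of its 360 elements, about 76% of primes). None of the 33 primes tested shows any such pattern (for each of these groups the chance of that is below 10^-4), which rules them out. Hence G = A_4 (6T4), of order 12.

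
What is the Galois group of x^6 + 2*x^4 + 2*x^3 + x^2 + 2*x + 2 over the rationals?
(S_3 x S_3) : C_2 (also written G72)

The polynomial f is an irreducible sextic over Q, so G = Gal(f/Q) is one of the 16 transitive subgroups 6T1, ..., 6T16 of S_6. The discriminant of f is -187648, which is not a perfect square, so G is not contained in A_6. The transitive groups of degree 6 not contained in A_6 are: C_6 (6T1, order 6), S_3 (6T2, order 6), D_6 (6T3, order 12), C_3 x S_3 (6T5, order 18), A_4 x C_2 (6T6, order 24), S_4 (6T8, order 24), S_3 x S_3 (6T9, order 36), S_4 x C_2 (6T11, order 48), (S_3 x S_3) : C_2 (6T13, order 72), PGL(2,5) (6T14, order 120), S_6 (6T16, order 720). By Dedekind's theorem, for a prime p not dividing disc(f) the degrees of the irreducible factors of f mod p form the cycle type of an element of G. Factoring f modulo the 29 such primes p <= 113 (skipping 2, which divides the discriminant), each new pattern first appears at: mod 3: f = (x^6 + 2x^4 + 2x^3 + x^2 + 2x + 2), pattern 6; mod 5: f = (x + 4)(x^2 + x + 2)(x^3 + x + 4), pattern 3+2+1; mod 7: f = (x^2 + 6x + 6)(x^4 + x^3 + 4x^2 + 5), pattern 4+2; mod 17: f = (x^3 + x + 5)(x^3 + x + 14), pattern 3+3; mod 19: f = (x^2 + 10x + 7)(x^2 + 12x + 5)(x^2 + 16x + 12), pattern 2+2+2; mod 37: f = (x + 21)(x + 34)(x^2 + 3x + 10)(x^2 + 16x + 35), pattern 2+2+1+1; mod 41: f = (x + 2)(x + 17)(x + 22)(x^3 + x + 33), pattern 3+1+1+1; mod 113: f = (x + 11)(x + 21)(x + 23)(x + 79)(x^2 + 92x + 103), pattern 2+1+1+1+1. No other pattern occurs in this range, so the set of observed cycle types is {6, 3+2+1, 4+2, 3+3, 2+2+2, 2+2+1+1, 3+1+1+1, 2+1+1+1+1}. The candidates containing elements of all these cycle types are (S_3 x S_3) : C_2 (6T13) of order 72, S_6 (6T16) of order 720; the others are excluded. The observed types are precisely the cycle types that occur in (S_3 x S_3) : C_2 (6T13) (apart from the identity). Each of the other remaining candidates has further cycle types, and by the Chebotarev density theorem the matching factorization patterns would occur for a proportion of primes equal to their share of the group: S_6 (6T16) additionally contains elements of type 5+1, 4+1+1 (234 of its 720 elements, about 32% of primes). None of the 29 primes tested shows any such pattern (for each of these groups the chance of that is below 10^-4), which rules them out. Hence G = (S_3 x S_3) : C_2 (6T13), of order 72.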